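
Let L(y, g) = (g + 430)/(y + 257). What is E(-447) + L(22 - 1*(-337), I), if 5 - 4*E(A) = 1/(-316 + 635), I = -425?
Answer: 22461/17864 ≈ 1.2573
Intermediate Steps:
L(y, g) = (430 + g)/(257 + y)
E(A) = 797/638 (E(A) = 5/4 - 1/(4*(-316 + 635)) = 5/4 - 1/4/319 = 5/4 - 1/4*1/319 = 5/4 - 1/1276 = 797/638)
E(-447) + L(22 - 1*(-337), I) = 797/638 + (430 - 425)/(257 + (22 - 1*(-337))) = 797/638 + 5/(257 + (22 + 337)) = 797/638 + 5/(257 + 359) = 797/638 + 5/616 = 22461/17864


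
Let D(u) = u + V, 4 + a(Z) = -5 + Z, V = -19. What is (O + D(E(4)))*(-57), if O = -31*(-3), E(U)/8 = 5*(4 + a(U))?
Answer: -1938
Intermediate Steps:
a(Z) = -9 + Z (a(Z) = -4 + (-5 + Z) = -9 + Z)
E(U) = -200 + 40*U (E(U) = 8*(5*(4 + (-9 + U))) = 8*(5*(-5 + U)) = 8*(-25 + 5*U) = -200 + 40*U)
D(u) = -19 + u (D(u) = u - 19 = -19 + u)
O = 93
(O + D(E(4)))*(-57) = (93 + (-19 + (-200 + 40*4)))*(-57) = (93 + (-19 + (-200 + 160)))*(-57) = (93 + (-19 - 40))*(-57) = (93 - 59)*(-57) = 34*(-57) = -1938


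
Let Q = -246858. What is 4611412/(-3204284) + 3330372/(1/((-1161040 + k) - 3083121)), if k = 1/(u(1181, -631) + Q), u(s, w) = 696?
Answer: -464542409421315082346397/32865539917 ≈ -1.4135e+13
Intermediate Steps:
k = -1/246162 (k = 1/(696 - 246858) = 1/(-246162) = -1/246162 ≈ -4.0624e-6)
4611412/(-3204284) + 3330372/(1/((-1161040 + k) - 3083121)) = 4611412/(-3204284) + 3330372/(1/((-1161040 - 1/246162) - 3083121)) = 4611412*(-1/3204284) + 3330372/(1/(-285803928481/246162 - 3083121)) = -1152853/801071 + 3330372/(1/(-1044751160083/246162)) = -1152853/801071 + 3330372/(-246162/1044751160083) = -1152853/801071 + 3330372*(-1044751160083/246162) = -1152853/801071 - 579901668417990146/41027 = -464542409421315082346397/32865539917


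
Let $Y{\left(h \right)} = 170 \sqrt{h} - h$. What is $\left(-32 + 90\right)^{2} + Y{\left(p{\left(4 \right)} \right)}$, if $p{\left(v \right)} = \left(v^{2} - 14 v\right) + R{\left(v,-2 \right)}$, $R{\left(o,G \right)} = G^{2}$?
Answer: $3400 + 1020 i \approx 3400.0 + 1020.0 i$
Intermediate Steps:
$p{\left(v \right)} = 4 + v^{2} - 14 v$ ($p{\left(v \right)} = \left(v^{2} - 14 v\right) + \left(-2\right)^{2} = \left(v^{2} - 14 v\right) + 4 = 4 + v^{2} - 14 v$)
$Y{\left(h \right)} = - h + 170 \sqrt{h}$
$\left(-32 + 90\right)^{2} + Y{\left(p{\left(4 \right)} \right)} = \left(-32 + 90\right)^{2} - \left(20 - 56 - 170 \sqrt{4 + 4^{2} - 56}\right) = 58^{2} + \left(- (4 + 16 - 56) + 170 \sqrt{4 + 16 - 56}\right) = 3364 + \left(\left(-1\right) \left(-36\right) + 170 \sqrt{-36}\right) = 3364 + \left(36 + 170 \cdot 6 i\right) = 3364 + \left(36 + 1020 i\right) = 3400 + 1020 i$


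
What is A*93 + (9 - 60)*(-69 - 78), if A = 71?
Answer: 14100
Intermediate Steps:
A*93 + (9 - 60)*(-69 - 78) = 71*93 + (9 - 60)*(-69 - 78) = 6603 - 51*(-147) = 6603 + 7497 = 14100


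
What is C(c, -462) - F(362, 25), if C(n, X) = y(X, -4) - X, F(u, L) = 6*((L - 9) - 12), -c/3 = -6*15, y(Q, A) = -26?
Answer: 412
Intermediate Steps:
c = 270 (c = -(-18)*15 = -3*(-90) = 270)
F(u, L) = -126 + 6*L (F(u, L) = 6*((-9 + L) - 12) = 6*(-21 + L) = -126 + 6*L)
C(n, X) = -26 - X
C(c, -462) - F(362, 25) = (-26 - 1*(-462)) - (-126 + 6*25) = (-26 + 462) - (-126 + 150) = 436 - 1*24 = 436 - 24 = 412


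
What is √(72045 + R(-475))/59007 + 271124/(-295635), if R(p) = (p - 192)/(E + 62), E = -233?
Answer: -271124/295635 + √234086878/3363399 ≈ -0.91254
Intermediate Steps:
R(p) = 64/57 - p/171 (R(p) = (p - 192)/(-233 + 62) = (-192 + p)/(-171) = (-192 + p)*(-1/171) = 64/57 - p/171)
√(72045 + R(-475))/59007 + 271124/(-295635) = √(72045 + (64/57 - 1/171*(-475)))/59007 + 271124/(-295635) = √(72045 + (64/57 + 25/9))*(1/59007) + 271124*(-1/295635) = √(72045 + 667/171)*(1/59007) - 271124/295635 = √(12320362/171)*(1/59007) - 271124/295635 = (√234086878/57)*(1/59007) - 271124/295635 = √234086878/3363399 - 271124/295635 = -271124/295635 + √234086878/3363399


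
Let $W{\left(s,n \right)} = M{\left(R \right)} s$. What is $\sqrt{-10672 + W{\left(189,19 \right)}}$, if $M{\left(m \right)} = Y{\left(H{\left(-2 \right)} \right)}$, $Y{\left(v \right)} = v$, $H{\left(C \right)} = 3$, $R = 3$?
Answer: $i \sqrt{10105} \approx 100.52 i$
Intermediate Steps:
$M{\left(m \right)} = 3$
$W{\left(s,n \right)} = 3 s$
$\sqrt{-10672 + W{\left(189,19 \right)}} = \sqrt{-10672 + 3 \cdot 189} = \sqrt{-10672 + 567} = \sqrt{-10105} = i \sqrt{10105}$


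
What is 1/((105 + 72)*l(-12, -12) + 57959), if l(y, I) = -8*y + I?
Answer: 1/72827 ≈ 1.3731e-5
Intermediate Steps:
l(y, I) = I - 8*y
1/((105 + 72)*l(-12, -12) + 57959) = 1/((105 + 72)*(-12 - 8*(-12)) + 57959) = 1/(177*(-12 + 96) + 57959) = 1/(177*84 + 57959) = 1/(14868 + 57959) = 1/72827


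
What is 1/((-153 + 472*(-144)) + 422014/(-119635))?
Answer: -119635/8150077849 ≈ -1.4679e-5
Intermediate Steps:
1/((-153 + 472*(-144)) + 422014/(-119635)) = 1/((-153 - 67968) + 422014*(-1/119635)) = 1/(-68121 - 422014/119635) = 1/(-8150077849/119635) = -119635/8150077849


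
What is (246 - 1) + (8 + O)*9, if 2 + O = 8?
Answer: 371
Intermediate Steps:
O = 6 (O = -2 + 8 = 6)
(246 - 1) + (8 + O)*9 = (246 - 1) + (8 + 6)*9 = 245 + 14*9 = 245 + 126 = 371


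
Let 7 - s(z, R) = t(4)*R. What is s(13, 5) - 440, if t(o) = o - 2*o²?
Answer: -293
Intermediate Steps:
s(z, R) = 7 + 28*R (s(z, R) = 7 - 4*(1 - 2*4)*R = 7 - 4*(1 - 8)*R = 7 - 4*(-7)*R = 7 - (-28)*R = 7 + 28*R)
s(13, 5) - 440 = (7 + 28*5) - 440 = (7 + 140) - 440 = 147 - 440 = -293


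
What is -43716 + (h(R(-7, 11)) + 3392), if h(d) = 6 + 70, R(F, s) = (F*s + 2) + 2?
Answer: -40248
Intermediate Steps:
R(F, s) = 4 + F*s (R(F, s) = (2 + F*s) + 2 = 4 + F*s)
h(d) = 76
-43716 + (h(R(-7, 11)) + 3392) = -43716 + (76 + 3392) = -43716 + 3468 = -40248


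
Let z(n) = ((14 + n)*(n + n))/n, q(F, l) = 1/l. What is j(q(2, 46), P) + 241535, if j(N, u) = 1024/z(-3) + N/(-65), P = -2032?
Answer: 7945617019/32890 ≈ 2.4158e+5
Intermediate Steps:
z(n) = 28 + 2*n (z(n) = ((14 + n)*(2*n))/n = (2*n*(14 + n))/n = 28 + 2*n)
j(N, u) = 512/11 - N/65 (j(N, u) = 1024/(28 + 2*(-3)) + N/(-65) = 1024/(28 - 6) + N*(-1/65) = 1024/22 - N/65 = 1024*(1/22) - N/65 = 512/11 - N/65)
j(q(2, 46), P) + 241535 = (512/11 - 1/65/46) + 241535 = (512/11 - 1/65*1/46) + 241535 = (512/11 - 1/2990) + 241535 = 1530869/32890 + 241535 = 7945617019/32890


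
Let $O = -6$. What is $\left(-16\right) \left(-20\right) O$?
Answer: $-1920$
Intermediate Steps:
$\left(-16\right) \left(-20\right) O = \left(-16\right) \left(-20\right) \left(-6\right) = 320 \left(-6\right) = -1920$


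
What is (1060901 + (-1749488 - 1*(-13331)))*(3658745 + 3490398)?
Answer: -4827501705608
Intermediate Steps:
(1060901 + (-1749488 - 1*(-13331)))*(3658745 + 3490398) = (1060901 + (-1749488 + 13331))*7149143 = (1060901 - 1736157)*7149143 = -675256*7149143 = -4827501705608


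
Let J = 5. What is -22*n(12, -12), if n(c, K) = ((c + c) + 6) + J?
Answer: -770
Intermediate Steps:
n(c, K) = 11 + 2*c (n(c, K) = ((c + c) + 6) + 5 = (2*c + 6) + 5 = (6 + 2*c) + 5 = 11 + 2*c)
-22*n(12, -12) = -22*(11 + 2*12) = -22*(11 + 24) = -22*35 = -770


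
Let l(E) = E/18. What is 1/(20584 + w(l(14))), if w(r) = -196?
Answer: 1/20388 ≈ 4.9048e-5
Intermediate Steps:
l(E) = E/18 (l(E) = E*(1/18) = E/18)
1/(20584 + w(l(14))) = 1/(20584 - 196) = 1/20388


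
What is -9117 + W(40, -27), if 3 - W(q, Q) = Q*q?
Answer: -8034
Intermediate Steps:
W(q, Q) = 3 - Q*q
-9117 + W(40, -27) = -9117 + (3 - 1*(-27)*40) = -9117 + (3 + 1080) = -9117 + 1083 = -8034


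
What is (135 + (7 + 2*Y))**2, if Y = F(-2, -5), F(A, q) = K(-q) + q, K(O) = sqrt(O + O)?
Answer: 17464 + 528*sqrt(10) ≈ 19134.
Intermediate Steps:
K(O) = sqrt(2)*sqrt(O) (K(O) = sqrt(2*O) = sqrt(2)*sqrt(O))
F(A, q) = q + sqrt(2)*sqrt(-q) (F(A, q) = sqrt(2)*sqrt(-q) + q = q + sqrt(2)*sqrt(-q))
Y = -5 + sqrt(10) (Y = -5 + sqrt(2)*sqrt(-1*(-5)) = -5 + sqrt(2)*sqrt(5) = -5 + sqrt(10) ≈ -1.8377)
(135 + (7 + 2*Y))**2 = (135 + (7 + 2*(-5 + sqrt(10))))**2 = (135 + (7 + (-10 + 2*sqrt(10))))**2 = (135 + (-3 + 2*sqrt(10)))**2 = (132 + 2*sqrt(10))**2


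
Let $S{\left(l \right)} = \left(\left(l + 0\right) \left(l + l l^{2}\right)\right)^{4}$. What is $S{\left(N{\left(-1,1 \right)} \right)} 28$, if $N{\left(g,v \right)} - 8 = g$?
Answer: $1008840175000000$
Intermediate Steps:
$N{\left(g,v \right)} = 8 + g$
$S{\left(l \right)} = l^{4} \left(l + l^{3}\right)^{4}$ ($S{\left(l \right)} = \left(l \left(l + l^{3}\right)\right)^{4} = l^{4} \left(l + l^{3}\right)^{4}$)
$S{\left(N{\left(-1,1 \right)} \right)} 28 = \left(8 - 1\right)^{8} \left(1 + \left(8 - 1\right)^{2}\right)^{4} \cdot 28 = 7^{8} \left(1 + 7^{2}\right)^{4} \cdot 28 = 5764801 \left(1 + 49\right)^{4} \cdot 28 = 5764801 \cdot 50^{4} \cdot 28 = 5764801 \cdot 6250000 \cdot 28 = 36030006250000 \cdot 28 = 1008840175000000$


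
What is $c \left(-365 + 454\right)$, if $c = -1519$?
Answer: $-135191$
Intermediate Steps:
$c \left(-365 + 454\right) = - 1519 \left(-365 + 454\right) = \left(-1519\right) 89 = -135191$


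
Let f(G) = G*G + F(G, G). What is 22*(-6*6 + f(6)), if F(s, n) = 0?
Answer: 0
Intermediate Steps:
f(G) = G**2 (f(G) = G*G + 0 = G**2 + 0 = G**2)
22*(-6*6 + f(6)) = 22*(-6*6 + 6**2) = 22*(-36 + 36) = 22*0 = 0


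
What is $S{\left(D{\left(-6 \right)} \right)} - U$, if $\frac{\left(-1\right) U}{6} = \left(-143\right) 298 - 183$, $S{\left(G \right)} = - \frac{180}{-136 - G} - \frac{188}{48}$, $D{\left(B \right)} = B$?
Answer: $- \frac{40058387}{156} \approx -2.5678 \cdot 10^{5}$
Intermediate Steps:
$S{\left(G \right)} = - \frac{47}{12} - \frac{180}{-136 - G}$ ($S{\left(G \right)} = - \frac{180}{-136 - G} - \frac{47}{12} = - \frac{47}{12} - \frac{180}{-136 - G}$)
$U = 256782$ ($U = - 6 \left(\left(-143\right) 298 - 183\right) = - 6 \left(-42614 - 183\right) = \left(-6\right) \left(-42797\right) = 256782$)
$S{\left(D{\left(-6 \right)} \right)} - U = \frac{-4232 - -282}{12 \left(136 - 6\right)} - 256782 = \frac{-4232 + 282}{12 \cdot 130} - 256782 = \frac{1}{12} \cdot \frac{1}{130} \left(-3950\right) - 256782 = - \frac{395}{156} - 256782 = - \frac{40058387}{156}$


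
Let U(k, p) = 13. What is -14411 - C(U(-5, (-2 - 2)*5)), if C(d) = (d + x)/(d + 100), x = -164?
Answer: -1628292/113 ≈ -14410.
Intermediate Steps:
C(d) = (-164 + d)/(100 + d) (C(d) = (d - 164)/(d + 100) = (-164 + d)/(100 + d))
-14411 - C(U(-5, (-2 - 2)*5)) = -14411 - (-164 + 13)/(100 + 13) = -14411 - (-151)/113 = -14411 - 1*(-151/113) = -14411 + 151/113 = -1628292/113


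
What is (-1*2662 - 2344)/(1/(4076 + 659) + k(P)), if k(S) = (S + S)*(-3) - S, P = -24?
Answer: -23703410/795481 ≈ -29.798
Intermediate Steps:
k(S) = -7*S (k(S) = (2*S)*(-3) - S = -6*S - S = -7*S)
(-1*2662 - 2344)/(1/(4076 + 659) + k(P)) = (-1*2662 - 2344)/(1/(4076 + 659) - 7*(-24)) = (-2662 - 2344)/(1/4735 + 168) = -5006/(1/4735 + 168) = -5006/795481/4735 = -5006*4735/795481 = -23703410/795481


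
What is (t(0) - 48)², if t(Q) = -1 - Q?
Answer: 2401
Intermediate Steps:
(t(0) - 48)² = ((-1 - 1*0) - 48)² = ((-1 + 0) - 48)² = (-1 - 48)² = (-49)² = 2401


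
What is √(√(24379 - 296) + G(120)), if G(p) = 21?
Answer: √(21 + √24083) ≈ 13.274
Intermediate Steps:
√(√(24379 - 296) + G(120)) = √(√(24379 - 296) + 21) = √(√24083 + 21) = √(21 + √24083)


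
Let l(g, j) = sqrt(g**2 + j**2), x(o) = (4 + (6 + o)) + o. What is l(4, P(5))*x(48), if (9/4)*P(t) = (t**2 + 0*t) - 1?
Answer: 424*sqrt(73)/3 ≈ 1207.6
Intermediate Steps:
P(t) = -4/9 + 4*t**2/9 (P(t) = 4*((t**2 + 0*t) - 1)/9 = 4*((t**2 + 0) - 1)/9 = 4*(t**2 - 1)/9 = 4*(-1 + t**2)/9 = -4/9 + 4*t**2/9)
x(o) = 10 + 2*o (x(o) = (10 + o) + o = 10 + 2*o)
l(4, P(5))*x(48) = sqrt(4**2 + (-4/9 + (4/9)*5**2)**2)*(10 + 2*48) = sqrt(16 + (-4/9 + (4/9)*25)**2)*(10 + 96) = sqrt(16 + (-4/9 + 100/9)**2)*106 = sqrt(16 + (32/3)**2)*106 = sqrt(16 + 1024/9)*106 = sqrt(1168/9)*106 = (4*sqrt(73)/3)*106 = 424*sqrt(73)/3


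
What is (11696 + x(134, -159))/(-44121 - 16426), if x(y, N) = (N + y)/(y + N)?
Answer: -11697/60547 ≈ -0.19319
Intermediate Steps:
x(y, N) = 1 (x(y, N) = (N + y)/(N + y) = 1)
(11696 + x(134, -159))/(-44121 - 16426) = (11696 + 1)/(-44121 - 16426) = 11697/(-60547) = 11697*(-1/60547) = -11697/60547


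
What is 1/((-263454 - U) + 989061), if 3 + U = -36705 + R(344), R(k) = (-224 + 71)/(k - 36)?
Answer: 308/234793173 ≈ 1.3118e-6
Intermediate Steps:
R(k) = -153/(-36 + k)
U = -11306217/308 (U = -3 + (-36705 - 153/(-36 + 344)) = -3 + (-36705 - 153/308) = -3 - 11305293/308 = -11306217/308 ≈ -36709.)
1/((-263454 - U) + 989061) = 1/((-263454 - 1*(-11306217/308)) + 989061) = 1/((-263454 + 11306217/308) + 989061) = 1/(-69837615/308 + 989061) = 1/(234793173/308) = 308/234793173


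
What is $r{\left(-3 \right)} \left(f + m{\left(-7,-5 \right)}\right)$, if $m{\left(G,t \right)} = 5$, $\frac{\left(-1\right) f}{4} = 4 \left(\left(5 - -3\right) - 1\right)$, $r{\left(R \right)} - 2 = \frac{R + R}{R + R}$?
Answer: $-321$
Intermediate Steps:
$r{\left(R \right)} = 3$ ($r{\left(R \right)} = 2 + \frac{R + R}{R + R} = 2 + \frac{2 R}{2 R} = 2 + 2 R \frac{1}{2 R} = 2 + 1 = 3$)
$f = -112$ ($f = - 4 \cdot 4 \left(\left(5 - -3\right) - 1\right) = - 4 \cdot 4 \left(\left(5 + 3\right) - 1\right) = - 4 \cdot 4 \left(8 - 1\right) = - 4 \cdot 4 \cdot 7 = \left(-4\right) 28 = -112$)
$r{\left(-3 \right)} \left(f + m{\left(-7,-5 \right)}\right) = 3 \left(-112 + 5\right) = 3 \left(-107\right) = -321$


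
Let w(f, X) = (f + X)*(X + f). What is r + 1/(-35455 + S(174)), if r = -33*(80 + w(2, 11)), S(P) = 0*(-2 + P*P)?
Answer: -291333736/35455 ≈ -8217.0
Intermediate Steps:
w(f, X) = (X + f)² (w(f, X) = (X + f)*(X + f) = (X + f)²)
S(P) = 0 (S(P) = 0*(-2 + P²) = 0)
r = -8217 (r = -33*(80 + (11 + 2)²) = -33*(80 + 13²) = -33*(80 + 169) = -33*249 = -8217)
r + 1/(-35455 + S(174)) = -8217 + 1/(-35455 + 0) = -8217 + 1/(-35455) = -8217 - 1/35455 = -291333736/35455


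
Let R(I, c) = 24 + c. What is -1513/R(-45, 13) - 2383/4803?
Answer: -7355110/177711 ≈ -41.388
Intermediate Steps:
-1513/R(-45, 13) - 2383/4803 = -1513/(24 + 13) - 2383/4803 = -1513/37 - 2383*1/4803 = -1513*1/37 - 2383/4803 = -1513/37 - 2383/4803 = -7355110/177711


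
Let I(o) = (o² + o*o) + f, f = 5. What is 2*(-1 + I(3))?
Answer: 44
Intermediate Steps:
I(o) = 5 + 2*o² (I(o) = (o² + o*o) + 5 = (o² + o²) + 5 = 2*o² + 5 = 5 + 2*o²)
2*(-1 + I(3)) = 2*(-1 + (5 + 2*3²)) = 2*(-1 + (5 + 2*9)) = 2*(-1 + (5 + 18)) = 2*(-1 + 23) = 2*22 = 44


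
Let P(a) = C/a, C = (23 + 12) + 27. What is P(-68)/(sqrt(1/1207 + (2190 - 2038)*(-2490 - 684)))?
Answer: 31*I*sqrt(702853885145)/19798700990 ≈ 0.0013127*I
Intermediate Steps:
C = 62 (C = 35 + 27 = 62)
P(a) = 62/a
P(-68)/(sqrt(1/1207 + (2190 - 2038)*(-2490 - 684))) = (62/(-68))/(sqrt(1/1207 + (2190 - 2038)*(-2490 - 684))) = (62*(-1/68))/(sqrt(1/1207 + 152*(-3174))) = -31/(34*sqrt(1/1207 - 482448)) = -31*(-I*sqrt(702853885145)/582314735)/34 = -(-31)*I*sqrt(702853885145)/19798700990 = 31*I*sqrt(702853885145)/19798700990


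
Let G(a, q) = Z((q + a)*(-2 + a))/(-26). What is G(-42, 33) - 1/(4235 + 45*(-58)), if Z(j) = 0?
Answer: -1/1625 ≈ -0.00061538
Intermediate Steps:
G(a, q) = 0 (G(a, q) = 0/(-26) = 0*(-1/26) = 0)
G(-42, 33) - 1/(4235 + 45*(-58)) = 0 - 1/(4235 + 45*(-58)) = 0 - 1/(4235 - 2610) = 0 - 1/1625 = -1/1625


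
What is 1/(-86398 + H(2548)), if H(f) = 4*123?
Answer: -1/85906 ≈ -1.1641e-5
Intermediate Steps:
H(f) = 492
1/(-86398 + H(2548)) = 1/(-86398 + 492) = 1/(-85906) = -1/85906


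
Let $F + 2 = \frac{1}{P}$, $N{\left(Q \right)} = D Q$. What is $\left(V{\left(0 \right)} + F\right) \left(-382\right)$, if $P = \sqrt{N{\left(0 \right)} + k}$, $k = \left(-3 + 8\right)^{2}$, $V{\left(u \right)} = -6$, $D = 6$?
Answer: $\frac{14898}{5} \approx 2979.6$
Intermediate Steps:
$k = 25$ ($k = 5^{2} = 25$)
$N{\left(Q \right)} = 6 Q$
$P = 5$ ($P = \sqrt{6 \cdot 0 + 25} = \sqrt{0 + 25} = \sqrt{25} = 5$)
$F = - \frac{9}{5}$ ($F = -2 + \frac{1}{5} = - \frac{9}{5} \approx -1.8$)
$\left(V{\left(0 \right)} + F\right) \left(-382\right) = \left(-6 - \frac{9}{5}\right) \left(-382\right) = \left(- \frac{39}{5}\right) \left(-382\right) = \frac{14898}{5}$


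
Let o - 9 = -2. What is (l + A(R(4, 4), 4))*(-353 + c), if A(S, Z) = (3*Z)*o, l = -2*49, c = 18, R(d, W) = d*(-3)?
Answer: 4690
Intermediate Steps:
o = 7 (o = 9 - 2 = 7)
R(d, W) = -3*d
l = -98
A(S, Z) = 21*Z (A(S, Z) = (3*Z)*7 = 21*Z)
(l + A(R(4, 4), 4))*(-353 + c) = (-98 + 21*4)*(-353 + 18) = (-98 + 84)*(-335) = -14*(-335) = 4690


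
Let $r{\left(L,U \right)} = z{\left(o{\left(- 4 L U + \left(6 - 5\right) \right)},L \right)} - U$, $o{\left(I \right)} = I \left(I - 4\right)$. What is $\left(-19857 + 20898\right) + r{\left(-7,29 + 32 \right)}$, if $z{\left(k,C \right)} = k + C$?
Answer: $2914818$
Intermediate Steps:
$o{\left(I \right)} = I \left(-4 + I\right)$
$z{\left(k,C \right)} = C + k$
$r{\left(L,U \right)} = L - U + \left(1 - 4 L U\right) \left(-3 - 4 L U\right)$ ($r{\left(L,U \right)} = \left(L + \left(- 4 L U + \left(6 - 5\right)\right) \left(-4 + \left(- 4 L U + \left(6 - 5\right)\right)\right)\right) - U = \left(L + \left(- 4 L U + \left(6 - 5\right)\right) \left(-4 - \left(-1 + 4 L U\right)\right)\right) - U = \left(L + \left(- 4 L U + 1\right) \left(-4 - \left(-1 + 4 L U\right)\right)\right) - U = \left(L + \left(1 - 4 L U\right) \left(-4 - \left(-1 + 4 L U\right)\right)\right) - U = \left(L + \left(1 - 4 L U\right) \left(-3 - 4 L U\right)\right) - U = L - U + \left(1 - 4 L U\right) \left(-3 - 4 L U\right)$)
$\left(-19857 + 20898\right) + r{\left(-7,29 + 32 \right)} = \left(-19857 + 20898\right) - \left(68 - \left(-1 + 4 \left(-7\right) \left(29 + 32\right)\right) \left(3 + 4 \left(-7\right) \left(29 + 32\right)\right)\right) = 1041 - \left(68 - \left(-1 + 4 \left(-7\right) 61\right) \left(3 + 4 \left(-7\right) 61\right)\right) = 1041 - \left(68 - \left(-1 - 1708\right) \left(3 - 1708\right)\right) = 1041 - -2913777 = 1041 + 2913777 = 2914818$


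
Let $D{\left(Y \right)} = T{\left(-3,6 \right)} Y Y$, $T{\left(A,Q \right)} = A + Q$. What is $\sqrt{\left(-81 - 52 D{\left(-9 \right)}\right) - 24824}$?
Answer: $i \sqrt{37541} \approx 193.75 i$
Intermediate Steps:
$D{\left(Y \right)} = 3 Y^{2}$ ($D{\left(Y \right)} = \left(-3 + 6\right) Y Y = 3 Y Y = 3 Y^{2}$)
$\sqrt{\left(-81 - 52 D{\left(-9 \right)}\right) - 24824} = \sqrt{\left(-81 - 52 \cdot 3 \left(-9\right)^{2}\right) - 24824} = \sqrt{\left(-81 - 52 \cdot 3 \cdot 81\right) - 24824} = \sqrt{\left(-81 - 12636\right) - 24824} = \sqrt{-12717 - 24824} = \sqrt{-37541} = i \sqrt{37541}$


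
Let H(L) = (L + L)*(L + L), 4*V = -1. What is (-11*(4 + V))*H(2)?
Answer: -660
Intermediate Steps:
V = -¼ (V = (¼)*(-1) = -¼ ≈ -0.25000)
H(L) = 4*L² (H(L) = (2*L)*(2*L) = 4*L²)
(-11*(4 + V))*H(2) = (-11*(4 - ¼))*(4*2²) = (-11*15/4)*(4*4) = -165/4*16 = -660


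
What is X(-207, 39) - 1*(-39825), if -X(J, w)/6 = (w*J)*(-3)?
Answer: -105489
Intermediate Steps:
X(J, w) = 18*J*w (X(J, w) = -6*w*J*(-3) = -6*J*w*(-3) = -(-18)*J*w = 18*J*w)
X(-207, 39) - 1*(-39825) = 18*(-207)*39 - 1*(-39825) = -145314 + 39825 = -105489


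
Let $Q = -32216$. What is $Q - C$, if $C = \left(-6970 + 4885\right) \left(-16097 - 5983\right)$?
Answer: $-46069016$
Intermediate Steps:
$C = 46036800$ ($C = \left(-2085\right) \left(-22080\right) = 46036800$)
$Q - C = -32216 - 46036800 = -46069016$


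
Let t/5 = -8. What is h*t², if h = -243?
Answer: -388800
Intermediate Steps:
t = -40 (t = 5*(-8) = -40)
h*t² = -243*(-40)² = -243*1600 = -388800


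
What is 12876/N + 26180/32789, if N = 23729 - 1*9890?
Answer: 261498728/151255657 ≈ 1.7289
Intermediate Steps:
N = 13839 (N = 23729 - 9890 = 13839)
12876/N + 26180/32789 = 12876/13839 + 26180/32789 = 12876*(1/13839) + 26180*(1/32789) = 4292/4613 + 26180/32789 = 261498728/151255657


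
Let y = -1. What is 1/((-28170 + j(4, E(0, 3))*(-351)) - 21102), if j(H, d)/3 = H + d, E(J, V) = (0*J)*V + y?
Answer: -1/52431 ≈ -1.9073e-5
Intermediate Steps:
E(J, V) = -1 (E(J, V) = (0*J)*V - 1 = 0*V - 1 = 0 - 1 = -1)
j(H, d) = 3*H + 3*d (j(H, d) = 3*(H + d) = 3*H + 3*d)
1/((-28170 + j(4, E(0, 3))*(-351)) - 21102) = 1/((-28170 + (3*4 + 3*(-1))*(-351)) - 21102) = 1/((-28170 + (12 - 3)*(-351)) - 21102) = 1/((-28170 + 9*(-351)) - 21102) = 1/((-28170 - 3159) - 21102) = 1/(-31329 - 21102) = 1/(-52431) = -1/52431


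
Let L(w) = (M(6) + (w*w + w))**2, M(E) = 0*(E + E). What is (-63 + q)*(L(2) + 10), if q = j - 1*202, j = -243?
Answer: -23368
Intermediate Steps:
M(E) = 0 (M(E) = 0*(2*E) = 0)
L(w) = (w + w**2)**2 (L(w) = (0 + (w*w + w))**2 = (0 + (w**2 + w))**2 = (0 + (w + w**2))**2 = (w + w**2)**2)
q = -445 (q = -243 - 1*202 = -243 - 202 = -445)
(-63 + q)*(L(2) + 10) = (-63 - 445)*(2**2*(1 + 2)**2 + 10) = -508*(4*3**2 + 10) = -508*(4*9 + 10) = -508*(36 + 10) = -508*46 = -23368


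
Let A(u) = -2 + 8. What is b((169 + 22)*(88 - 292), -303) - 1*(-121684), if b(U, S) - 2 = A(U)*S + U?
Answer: 80904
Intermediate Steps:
A(u) = 6
b(U, S) = 2 + U + 6*S (b(U, S) = 2 + (6*S + U) = 2 + (U + 6*S) = 2 + U + 6*S)
b((169 + 22)*(88 - 292), -303) - 1*(-121684) = (2 + (169 + 22)*(88 - 292) + 6*(-303)) - 1*(-121684) = (2 + 191*(-204) - 1818) + 121684 = (2 - 38964 - 1818) + 121684 = -40780 + 121684 = 80904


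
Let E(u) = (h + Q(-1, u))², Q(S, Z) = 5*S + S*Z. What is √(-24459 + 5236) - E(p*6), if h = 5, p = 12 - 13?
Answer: -36 + I*√19223 ≈ -36.0 + 138.65*I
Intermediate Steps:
p = -1
E(u) = u² (E(u) = (5 - (5 + u))² = (5 + (-5 - u))² = (-u)² = u²)
√(-24459 + 5236) - E(p*6) = √(-24459 + 5236) - (-1*6)² = √(-19223) - 1*(-6)² = I*√19223 - 1*36 = I*√19223 - 36 = -36 + I*√19223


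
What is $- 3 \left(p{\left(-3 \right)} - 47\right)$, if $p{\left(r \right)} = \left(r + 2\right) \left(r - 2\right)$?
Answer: $126$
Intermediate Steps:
$p{\left(r \right)} = \left(-2 + r\right) \left(2 + r\right)$ ($p{\left(r \right)} = \left(2 + r\right) \left(-2 + r\right) = \left(-2 + r\right) \left(2 + r\right)$)
$- 3 \left(p{\left(-3 \right)} - 47\right) = - 3 \left(\left(-4 + \left(-3\right)^{2}\right) - 47\right) = - 3 \left(\left(-4 + 9\right) - 47\right) = - 3 \left(5 - 47\right) = \left(-3\right) \left(-42\right) = 126$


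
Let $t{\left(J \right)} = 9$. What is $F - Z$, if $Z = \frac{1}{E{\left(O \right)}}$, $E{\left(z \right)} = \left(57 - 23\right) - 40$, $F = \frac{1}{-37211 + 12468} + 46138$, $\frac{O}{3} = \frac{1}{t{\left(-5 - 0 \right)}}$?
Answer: $\frac{6849579941}{148458} \approx 46138.0$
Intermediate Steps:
$O = \frac{1}{3}$ ($O = \frac{3}{9} = 3 \cdot \frac{1}{9} = \frac{1}{3} \approx 0.33333$)
$F = \frac{1141592533}{24743}$ ($F = \frac{1}{-24743} + 46138 = - \frac{1}{24743} + 46138 = \frac{1141592533}{24743} \approx 46138.0$)
$E{\left(z \right)} = -6$ ($E{\left(z \right)} = 34 - 40 = -6$)
$Z = - \frac{1}{6}$ ($Z = \frac{1}{-6} = - \frac{1}{6} \approx -0.16667$)
$F - Z = \frac{1141592533}{24743} - - \frac{1}{6} = \frac{1141592533}{24743} + \frac{1}{6} = \frac{6849579941}{148458}$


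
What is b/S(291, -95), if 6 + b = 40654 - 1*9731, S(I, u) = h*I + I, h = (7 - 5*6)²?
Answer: 30917/154230 ≈ 0.20046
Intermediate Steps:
h = 529 (h = (7 - 30)² = (-23)² = 529)
S(I, u) = 530*I (S(I, u) = 529*I + I = 530*I)
b = 30917 (b = -6 + (40654 - 1*9731) = -6 + (40654 - 9731) = -6 + 30923 = 30917)
b/S(291, -95) = 30917/((530*291)) = 30917/154230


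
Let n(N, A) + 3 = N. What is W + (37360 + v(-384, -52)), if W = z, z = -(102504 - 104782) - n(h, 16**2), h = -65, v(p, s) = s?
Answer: 39654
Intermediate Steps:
n(N, A) = -3 + N
z = 2346 (z = -(102504 - 104782) - (-3 - 65) = -1*(-2278) - 1*(-68) = 2278 + 68 = 2346)
W = 2346
W + (37360 + v(-384, -52)) = 2346 + (37360 - 52) = 2346 + 37308 = 39654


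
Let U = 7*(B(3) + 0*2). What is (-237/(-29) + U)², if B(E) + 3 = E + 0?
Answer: 56169/841 ≈ 66.788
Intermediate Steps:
B(E) = -3 + E (B(E) = -3 + (E + 0) = -3 + E)
U = 0 (U = 7*((-3 + 3) + 0*2) = 7*(0 + 0) = 7*0 = 0)
(-237/(-29) + U)² = (-237/(-29) + 0)² = (-237*(-1/29) + 0)² = (237/29 + 0)² = (237/29)² = 56169/841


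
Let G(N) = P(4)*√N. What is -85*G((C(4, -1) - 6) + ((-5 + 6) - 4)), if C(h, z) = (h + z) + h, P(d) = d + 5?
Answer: -765*I*√2 ≈ -1081.9*I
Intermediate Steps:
P(d) = 5 + d
C(h, z) = z + 2*h
G(N) = 9*√N (G(N) = (5 + 4)*√N = 9*√N)
-85*G((C(4, -1) - 6) + ((-5 + 6) - 4)) = -765*√(((-1 + 2*4) - 6) + ((-5 + 6) - 4)) = -765*√(((-1 + 8) - 6) + (1 - 4)) = -765*√((7 - 6) - 3) = -765*√(1 - 3) = -765*√(-2) = -765*I*√2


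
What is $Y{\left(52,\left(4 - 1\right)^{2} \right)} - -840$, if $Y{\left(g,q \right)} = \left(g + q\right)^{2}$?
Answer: $4561$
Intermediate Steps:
$Y{\left(52,\left(4 - 1\right)^{2} \right)} - -840 = \left(52 + \left(4 - 1\right)^{2}\right)^{2} - -840 = \left(52 + 3^{2}\right)^{2} + 840 = \left(52 + 9\right)^{2} + 840 = 61^{2} + 840 = 3721 + 840 = 4561$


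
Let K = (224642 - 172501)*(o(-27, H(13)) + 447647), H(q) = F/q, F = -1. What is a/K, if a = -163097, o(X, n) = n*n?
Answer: -27563393/3944588868504 ≈ -6.9876e-6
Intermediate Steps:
H(q) = -1/q
o(X, n) = n²
K = 3944588868504/169 (K = (224642 - 172501)*((-1/13)² + 447647) = 52141*((-1*1/13)² + 447647) = 52141*((-1/13)² + 447647) = 52141*(1/169 + 447647) = 52141*(75652344/169) = 3944588868504/169 ≈ 2.3341e+10)
a/K = -163097/3944588868504/169 = -163097*169/3944588868504 = -27563393/3944588868504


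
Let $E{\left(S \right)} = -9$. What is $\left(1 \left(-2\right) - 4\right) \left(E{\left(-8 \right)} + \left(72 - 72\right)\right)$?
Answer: $54$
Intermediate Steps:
$\left(1 \left(-2\right) - 4\right) \left(E{\left(-8 \right)} + \left(72 - 72\right)\right) = \left(1 \left(-2\right) - 4\right) \left(-9 + \left(72 - 72\right)\right) = \left(-2 - 4\right) \left(-9 + 0\right) = \left(-6\right) \left(-9\right) = 54$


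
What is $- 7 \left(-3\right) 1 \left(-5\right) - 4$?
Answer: $-109$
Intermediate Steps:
$- 7 \left(-3\right) 1 \left(-5\right) - 4 = - 7 \left(\left(-3\right) \left(-5\right)\right) - 4 = \left(-7\right) 15 - 4 = -105 - 4 = -109$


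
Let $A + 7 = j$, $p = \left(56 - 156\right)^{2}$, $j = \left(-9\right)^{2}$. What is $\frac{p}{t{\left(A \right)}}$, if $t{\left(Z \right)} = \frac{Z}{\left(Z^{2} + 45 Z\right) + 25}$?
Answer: $\frac{44155000}{37} \approx 1.1934 \cdot 10^{6}$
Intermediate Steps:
$j = 81$
$p = 10000$ ($p = \left(-100\right)^{2} = 10000$)
$A = 74$ ($A = -7 + 81 = 74$)
$t{\left(Z \right)} = \frac{Z}{25 + Z^{2} + 45 Z}$
$\frac{p}{t{\left(A \right)}} = \frac{10000}{74 \frac{1}{25 + 74^{2} + 45 \cdot 74}} = \frac{10000}{74 \frac{1}{25 + 5476 + 3330}} = \frac{10000}{74 \cdot \frac{1}{8831}} = \frac{10000}{\frac{74}{8831}} = 10000 \cdot \frac{8831}{74} = \frac{44155000}{37}$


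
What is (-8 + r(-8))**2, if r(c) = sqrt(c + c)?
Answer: 48 - 64*I ≈ 48.0 - 64.0*I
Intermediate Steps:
r(c) = sqrt(2)*sqrt(c) (r(c) = sqrt(2*c) = sqrt(2)*sqrt(c))
(-8 + r(-8))**2 = (-8 + sqrt(2)*sqrt(-8))**2 = (-8 + sqrt(2)*(2*I*sqrt(2)))**2 = (-8 + 4*I)**2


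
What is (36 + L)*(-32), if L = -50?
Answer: 448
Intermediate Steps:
(36 + L)*(-32) = (36 - 50)*(-32) = -14*(-32) = 448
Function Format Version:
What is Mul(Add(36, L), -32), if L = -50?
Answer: 448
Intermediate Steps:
Mul(Add(36, L), -32) = Mul(Add(36, -50), -32) = Mul(-14, -32) = 448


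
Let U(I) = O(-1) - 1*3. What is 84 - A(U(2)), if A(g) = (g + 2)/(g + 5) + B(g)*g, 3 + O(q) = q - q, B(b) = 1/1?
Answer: 86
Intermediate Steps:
B(b) = 1
O(q) = -3 (O(q) = -3 + (q - q) = -3 + 0 = -3)
U(I) = -6 (U(I) = -3 - 1*3 = -3 - 3 = -6)
A(g) = g + (2 + g)/(5 + g) (A(g) = (g + 2)/(g + 5) + 1*g = (2 + g)/(5 + g) + g = g + (2 + g)/(5 + g))
84 - A(U(2)) = 84 - (2 + (-6)**2 + 6*(-6))/(5 - 6) = 84 - (2 + 36 - 36)/(-1) = 84 - (-1)*2 = 84 - 1*(-2) = 84 + 2 = 86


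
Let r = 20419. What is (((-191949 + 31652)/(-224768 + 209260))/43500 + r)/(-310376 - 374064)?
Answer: -13774616722297/461721855120000 ≈ -0.029833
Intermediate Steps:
(((-191949 + 31652)/(-224768 + 209260))/43500 + r)/(-310376 - 374064) = (((-191949 + 31652)/(-224768 + 209260))/43500 + 20419)/(-310376 - 374064) = (-160297/(-15508)*(1/43500) + 20419)/(-684440) = (-160297*(-1/15508)*(1/43500) + 20419)*(-1/684440) = ((160297/15508)*(1/43500) + 20419)*(-1/684440) = (160297/674598000 + 20419)*(-1/684440) = (13774616722297/674598000)*(-1/684440) = -13774616722297/461721855120000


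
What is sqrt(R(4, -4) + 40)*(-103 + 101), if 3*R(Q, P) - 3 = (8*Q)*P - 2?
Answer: -2*I*sqrt(21)/3 ≈ -3.055*I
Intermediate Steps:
R(Q, P) = 1/3 + 8*P*Q/3 (R(Q, P) = 1 + ((8*Q)*P - 2)/3 = 1 + (8*P*Q - 2)/3 = 1 + (-2 + 8*P*Q)/3 = 1 + (-2/3 + 8*P*Q/3) = 1/3 + 8*P*Q/3)
sqrt(R(4, -4) + 40)*(-103 + 101) = sqrt((1/3 + (8/3)*(-4)*4) + 40)*(-103 + 101) = sqrt((1/3 - 128/3) + 40)*(-2) = sqrt(-127/3 + 40)*(-2) = sqrt(-7/3)*(-2) = (I*sqrt(21)/3)*(-2) = -2*I*sqrt(21)/3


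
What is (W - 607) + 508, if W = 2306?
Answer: 2207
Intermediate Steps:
(W - 607) + 508 = (2306 - 607) + 508 = 1699 + 508 = 2207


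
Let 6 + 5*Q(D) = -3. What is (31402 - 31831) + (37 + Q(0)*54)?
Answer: -2446/5 ≈ -489.20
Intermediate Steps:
Q(D) = -9/5 (Q(D) = -6/5 + (⅕)*(-3) = -6/5 - ⅗ = -9/5)
(31402 - 31831) + (37 + Q(0)*54) = (31402 - 31831) + (37 - 9/5*54) = -429 + (37 - 486/5) = -429 - 301/5 = -2446/5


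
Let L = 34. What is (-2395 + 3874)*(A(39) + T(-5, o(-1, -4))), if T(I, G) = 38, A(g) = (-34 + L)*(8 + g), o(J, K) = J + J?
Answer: 56202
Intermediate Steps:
o(J, K) = 2*J
A(g) = 0 (A(g) = (-34 + 34)*(8 + g) = 0*(8 + g) = 0)
(-2395 + 3874)*(A(39) + T(-5, o(-1, -4))) = (-2395 + 3874)*(0 + 38) = 1479*38 = 56202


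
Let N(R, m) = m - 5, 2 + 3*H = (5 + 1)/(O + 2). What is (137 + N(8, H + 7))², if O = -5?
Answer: 170569/9 ≈ 18952.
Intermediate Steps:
H = -4/3 (H = -⅔ + ((5 + 1)/(-5 + 2))/3 = -⅔ + (6/(-3))/3 = -⅔ + (6*(-⅓))/3 = -⅔ + (⅓)*(-2) = -⅔ - ⅔ = -4/3 ≈ -1.3333)
N(R, m) = -5 + m
(137 + N(8, H + 7))² = (137 + (-5 + (-4/3 + 7)))² = (137 + (-5 + 17/3))² = (137 + ⅔)² = (413/3)² = 170569/9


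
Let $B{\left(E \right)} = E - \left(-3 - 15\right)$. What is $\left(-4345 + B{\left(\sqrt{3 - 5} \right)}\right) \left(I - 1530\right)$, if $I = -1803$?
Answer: $14421891 - 3333 i \sqrt{2} \approx 1.4422 \cdot 10^{7} - 4713.6 i$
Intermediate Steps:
$B{\left(E \right)} = 18 + E$ ($B{\left(E \right)} = E - \left(-3 - 15\right) = E - -18 = E + 18 = 18 + E$)
$\left(-4345 + B{\left(\sqrt{3 - 5} \right)}\right) \left(I - 1530\right) = \left(-4345 + \left(18 + \sqrt{3 - 5}\right)\right) \left(-1803 - 1530\right) = \left(-4345 + \left(18 + \sqrt{-2}\right)\right) \left(-3333\right) = \left(-4345 + \left(18 + i \sqrt{2}\right)\right) \left(-3333\right) = \left(-4327 + i \sqrt{2}\right) \left(-3333\right) = 14421891 - 3333 i \sqrt{2}$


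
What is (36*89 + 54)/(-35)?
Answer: -3258/35 ≈ -93.086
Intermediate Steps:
(36*89 + 54)/(-35) = (3204 + 54)*(-1/35) = 3258*(-1/35) = -3258/35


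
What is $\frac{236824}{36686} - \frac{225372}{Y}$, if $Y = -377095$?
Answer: $\frac{48786571736}{6917053585} \approx 7.0531$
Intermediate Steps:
$\frac{236824}{36686} - \frac{225372}{Y} = \frac{236824}{36686} - \frac{225372}{-377095} = 236824 \cdot \frac{1}{36686} - - \frac{225372}{377095} = \frac{118412}{18343} + \frac{225372}{377095} = \frac{48786571736}{6917053585}$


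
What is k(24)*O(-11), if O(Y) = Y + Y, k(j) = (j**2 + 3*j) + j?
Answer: -14784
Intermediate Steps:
k(j) = j**2 + 4*j
O(Y) = 2*Y
k(24)*O(-11) = (24*(4 + 24))*(2*(-11)) = (24*28)*(-22) = 672*(-22) = -14784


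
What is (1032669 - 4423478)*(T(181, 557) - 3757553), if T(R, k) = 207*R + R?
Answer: 12613487353145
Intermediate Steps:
T(R, k) = 208*R
(1032669 - 4423478)*(T(181, 557) - 3757553) = (1032669 - 4423478)*(208*181 - 3757553) = -3390809*(37648 - 3757553) = -3390809*(-3719905) = 12613487353145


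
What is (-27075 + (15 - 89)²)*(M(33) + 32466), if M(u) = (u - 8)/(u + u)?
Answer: -46281926819/66 ≈ -7.0124e+8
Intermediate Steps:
M(u) = (-8 + u)/(2*u) (M(u) = (-8 + u)/((2*u)) = (-8 + u)*(1/(2*u)) = (-8 + u)/(2*u))
(-27075 + (15 - 89)²)*(M(33) + 32466) = (-27075 + (15 - 89)²)*((½)*(-8 + 33)/33 + 32466) = (-27075 + (-74)²)*((½)*(1/33)*25 + 32466) = (-27075 + 5476)*(25/66 + 32466) = -21599*2142781/66 = -46281926819/66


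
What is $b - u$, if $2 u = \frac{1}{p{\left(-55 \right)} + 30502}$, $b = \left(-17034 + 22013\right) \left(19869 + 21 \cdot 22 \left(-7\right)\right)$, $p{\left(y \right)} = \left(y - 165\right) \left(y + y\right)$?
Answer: $\frac{9061459053659}{109404} \approx 8.2826 \cdot 10^{7}$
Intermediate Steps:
$p{\left(y \right)} = 2 y \left(-165 + y\right)$ ($p{\left(y \right)} = \left(-165 + y\right) 2 y = 2 y \left(-165 + y\right)$)
$b = 82825665$ ($b = 4979 \left(19869 + 462 \left(-7\right)\right) = 4979 \left(19869 - 3234\right) = 4979 \cdot 16635 = 82825665$)
$u = \frac{1}{109404}$ ($u = \frac{1}{2 \left(2 \left(-55\right) \left(-165 - 55\right) + 30502\right)} = \frac{1}{2 \left(2 \left(-55\right) \left(-220\right) + 30502\right)} = \frac{1}{2 \left(24200 + 30502\right)} = \frac{1}{2 \cdot 54702} = \frac{1}{2} \cdot \frac{1}{54702} = \frac{1}{109404} \approx 9.1404 \cdot 10^{-6}$)
$b - u = 82825665 - \frac{1}{109404} = \frac{9061459053659}{109404}$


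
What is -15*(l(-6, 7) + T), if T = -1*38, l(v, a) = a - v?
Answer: 375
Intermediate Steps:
T = -38
-15*(l(-6, 7) + T) = -15*((7 - 1*(-6)) - 38) = -15*((7 + 6) - 38) = -15*(13 - 38) = -15*(-25) = 375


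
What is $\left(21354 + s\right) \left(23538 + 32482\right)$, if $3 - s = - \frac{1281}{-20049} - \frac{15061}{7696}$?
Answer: $\frac{15385030990107235}{12858092} \approx 1.1965 \cdot 10^{9}$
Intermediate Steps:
$s = \frac{251663575}{51432368}$ ($s = 3 - \left(- \frac{1281}{-20049} - \frac{15061}{7696}\right) = 3 - \left(\left(-1281\right) \left(- \frac{1}{20049}\right) - \frac{15061}{7696}\right) = 3 - \left(\frac{427}{6683} - \frac{15061}{7696}\right) = 3 - - \frac{97366471}{51432368} = 3 + \frac{97366471}{51432368} = \frac{251663575}{51432368} \approx 4.8931$)
$\left(21354 + s\right) \left(23538 + 32482\right) = \left(21354 + \frac{251663575}{51432368}\right) \left(23538 + 32482\right) = \frac{1098538449847}{51432368} \cdot 56020 = \frac{15385030990107235}{12858092}$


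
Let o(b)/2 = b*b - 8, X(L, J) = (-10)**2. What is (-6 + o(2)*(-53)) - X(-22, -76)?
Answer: 318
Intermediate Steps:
X(L, J) = 100
o(b) = -16 + 2*b**2 (o(b) = 2*(b*b - 8) = 2*(b**2 - 8) = 2*(-8 + b**2) = -16 + 2*b**2)
(-6 + o(2)*(-53)) - X(-22, -76) = (-6 + (-16 + 2*2**2)*(-53)) - 1*100 = (-6 + (-16 + 2*4)*(-53)) - 100 = (-6 + (-16 + 8)*(-53)) - 100 = (-6 - 8*(-53)) - 100 = (-6 + 424) - 100 = 418 - 100 = 318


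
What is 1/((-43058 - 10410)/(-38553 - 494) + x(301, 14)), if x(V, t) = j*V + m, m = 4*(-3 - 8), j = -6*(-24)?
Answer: 39047/1690788568 ≈ 2.3094e-5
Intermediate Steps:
j = 144
m = -44 (m = 4*(-11) = -44)
x(V, t) = -44 + 144*V (x(V, t) = 144*V - 44 = -44 + 144*V)
1/((-43058 - 10410)/(-38553 - 494) + x(301, 14)) = 1/((-43058 - 10410)/(-38553 - 494) + (-44 + 144*301)) = 1/(-53468/(-39047) + (-44 + 43344)) = 1/(-53468*(-1/39047) + 43300) = 1/(53468/39047 + 43300) = 1/(1690788568/39047) = 39047/1690788568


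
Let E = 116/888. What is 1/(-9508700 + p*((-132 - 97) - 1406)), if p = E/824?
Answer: -60976/579802507005 ≈ -1.0517e-7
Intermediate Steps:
E = 29/222 (E = 116*(1/888) = 29/222 ≈ 0.13063)
p = 29/182928 (p = (29/222)/824 = (29/222)*(1/824) = 29/182928 ≈ 0.00015853)
1/(-9508700 + p*((-132 - 97) - 1406)) = 1/(-9508700 + 29*((-132 - 97) - 1406)/182928) = 1/(-9508700 + 29*(-229 - 1406)/182928) = 1/(-9508700 + (29/182928)*(-1635)) = 1/(-9508700 - 15805/60976) = 1/(-579802507005/60976) = -60976/579802507005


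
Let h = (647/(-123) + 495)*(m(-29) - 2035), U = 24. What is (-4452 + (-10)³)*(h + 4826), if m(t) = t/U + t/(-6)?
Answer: 221300985717/41 ≈ 5.3976e+9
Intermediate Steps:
m(t) = -t/8 (m(t) = t/24 + t/(-6) = t*(1/24) + t*(-⅙) = t/24 - t/6 = -t/8)
h = -163154623/164 (h = (647/(-123) + 495)*(-⅛*(-29) - 2035) = (647*(-1/123) + 495)*(29/8 - 2035) = (-647/123 + 495)*(-16251/8) = (60238/123)*(-16251/8) = -163154623/164 ≈ -9.9485e+5)
(-4452 + (-10)³)*(h + 4826) = (-4452 + (-10)³)*(-163154623/164 + 4826) = (-4452 - 1000)*(-162363159/164) = -5452*(-162363159/164) = 221300985717/41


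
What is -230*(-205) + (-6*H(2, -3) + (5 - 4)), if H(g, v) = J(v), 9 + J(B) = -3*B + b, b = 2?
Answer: 47139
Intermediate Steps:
J(B) = -7 - 3*B (J(B) = -9 + (-3*B + 2) = -9 + (2 - 3*B) = -7 - 3*B)
H(g, v) = -7 - 3*v
-230*(-205) + (-6*H(2, -3) + (5 - 4)) = -230*(-205) + (-6*(-7 - 3*(-3)) + (5 - 4)) = 47150 + (-6*(-7 + 9) + 1) = 47150 + (-6*2 + 1) = 47150 + (-12 + 1) = 47150 - 11 = 47139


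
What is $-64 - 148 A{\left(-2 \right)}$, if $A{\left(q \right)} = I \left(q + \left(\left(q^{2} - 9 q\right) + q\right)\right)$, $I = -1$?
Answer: $2600$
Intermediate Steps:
$A{\left(q \right)} = - q^{2} + 7 q$ ($A{\left(q \right)} = - (q + \left(\left(q^{2} - 9 q\right) + q\right)) = - (q + \left(q^{2} - 8 q\right)) = - (q^{2} - 7 q) = - q^{2} + 7 q$)
$-64 - 148 A{\left(-2 \right)} = -64 - 148 \left(- 2 \left(7 - -2\right)\right) = -64 - 148 \left(- 2 \left(7 + 2\right)\right) = -64 - 148 \left(\left(-2\right) 9\right) = -64 - -2664 = -64 + 2664 = 2600$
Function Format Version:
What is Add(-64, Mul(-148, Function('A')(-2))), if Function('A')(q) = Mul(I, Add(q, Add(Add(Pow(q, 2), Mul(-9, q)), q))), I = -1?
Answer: 2600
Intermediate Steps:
Function('A')(q) = Add(Mul(-1, Pow(q, 2)), Mul(7, q)) (Function('A')(q) = Mul(-1, Add(q, Add(Add(Pow(q, 2), Mul(-9, q)), q))) = Mul(-1, Add(q, Add(Pow(q, 2), Mul(-8, q)))) = Mul(-1, Add(Pow(q, 2), Mul(-7, q))) = Add(Mul(-1, Pow(q, 2)), Mul(7, q)))
Add(-64, Mul(-148, Function('A')(-2))) = Add(-64, Mul(-148, Mul(-2, Add(7, Mul(-1, -2))))) = Add(-64, Mul(-148, Mul(-2, Add(7, 2)))) = Add(-64, Mul(-148, Mul(-2, 9))) = Add(-64, Mul(-148, -18)) = Add(-64, 2664) = 2600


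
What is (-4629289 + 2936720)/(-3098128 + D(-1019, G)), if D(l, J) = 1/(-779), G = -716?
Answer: 1318511251/2413441713 ≈ 0.54632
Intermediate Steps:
D(l, J) = -1/779
(-4629289 + 2936720)/(-3098128 + D(-1019, G)) = (-4629289 + 2936720)/(-3098128 - 1/779) = -1692569/(-2413441713/779) = -1692569*(-779/2413441713) = 1318511251/2413441713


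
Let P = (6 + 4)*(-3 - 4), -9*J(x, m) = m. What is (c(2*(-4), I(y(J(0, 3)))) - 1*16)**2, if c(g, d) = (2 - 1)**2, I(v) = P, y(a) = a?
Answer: 225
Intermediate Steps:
J(x, m) = -m/9
P = -70 (P = 10*(-7) = -70)
I(v) = -70
c(g, d) = 1 (c(g, d) = 1**2 = 1)
(c(2*(-4), I(y(J(0, 3)))) - 1*16)**2 = (1 - 1*16)**2 = (1 - 16)**2 = (-15)**2 = 225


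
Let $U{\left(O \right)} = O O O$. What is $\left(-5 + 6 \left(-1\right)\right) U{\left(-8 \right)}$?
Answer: $5632$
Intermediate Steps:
$U{\left(O \right)} = O^{3}$ ($U{\left(O \right)} = O^{2} O = O^{3}$)
$\left(-5 + 6 \left(-1\right)\right) U{\left(-8 \right)} = \left(-5 + 6 \left(-1\right)\right) \left(-8\right)^{3} = \left(-5 - 6\right) \left(-512\right) = \left(-11\right) \left(-512\right) = 5632$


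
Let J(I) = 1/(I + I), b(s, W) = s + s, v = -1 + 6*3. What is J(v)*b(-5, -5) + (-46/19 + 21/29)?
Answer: -18650/9367 ≈ -1.9910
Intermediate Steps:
v = 17 (v = -1 + 18 = 17)
b(s, W) = 2*s
J(I) = 1/(2*I)
J(v)*b(-5, -5) + (-46/19 + 21/29) = ((½)/17)*(2*(-5)) + (-46/19 + 21/29) = ((½)*(1/17))*(-10) + (-46*1/19 + 21*(1/29)) = (1/34)*(-10) + (-46/19 + 21/29) = -5/17 - 935/551 = -18650/9367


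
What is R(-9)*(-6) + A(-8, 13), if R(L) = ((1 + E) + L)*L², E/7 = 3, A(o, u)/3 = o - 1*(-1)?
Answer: -6339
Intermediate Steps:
A(o, u) = 3 + 3*o (A(o, u) = 3*(o - 1*(-1)) = 3*(o + 1) = 3*(1 + o) = 3 + 3*o)
E = 21 (E = 7*3 = 21)
R(L) = L²*(22 + L) (R(L) = ((1 + 21) + L)*L² = (22 + L)*L² = L²*(22 + L))
R(-9)*(-6) + A(-8, 13) = ((-9)²*(22 - 9))*(-6) + (3 + 3*(-8)) = (81*13)*(-6) + (3 - 24) = 1053*(-6) - 21 = -6318 - 21 = -6339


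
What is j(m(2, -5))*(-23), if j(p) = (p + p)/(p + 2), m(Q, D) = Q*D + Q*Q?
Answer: -69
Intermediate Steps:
m(Q, D) = Q² + D*Q (m(Q, D) = D*Q + Q² = Q² + D*Q)
j(p) = 2*p/(2 + p) (j(p) = (2*p)/(2 + p) = 2*p/(2 + p))
j(m(2, -5))*(-23) = (2*(2*(-5 + 2))/(2 + 2*(-5 + 2)))*(-23) = (2*(2*(-3))/(2 + 2*(-3)))*(-23) = (2*(-6)/(2 - 6))*(-23) = (2*(-6)/(-4))*(-23) = (2*(-6)*(-¼))*(-23) = 3*(-23) = -69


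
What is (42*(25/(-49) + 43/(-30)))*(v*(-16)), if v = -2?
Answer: -91424/35 ≈ -2612.1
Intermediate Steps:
(42*(25/(-49) + 43/(-30)))*(v*(-16)) = (42*(25/(-49) + 43/(-30)))*(-2*(-16)) = (42*(25*(-1/49) + 43*(-1/30)))*32 = (42*(-25/49 - 43/30))*32 = (42*(-2857/1470))*32 = -2857/35*32 = -91424/35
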